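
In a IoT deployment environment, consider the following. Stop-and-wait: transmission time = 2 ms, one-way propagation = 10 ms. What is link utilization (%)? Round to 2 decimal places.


Given: Ttrans = 2 ms, Tprop = 10 ms
RTT = 2 * Tprop = 2 * 10 = 20 ms
U = Ttrans / (Ttrans + RTT)
U = 2 / (2 + 20)
U = 2 / 22 = 0.090909
U% = 9.09%

9.09


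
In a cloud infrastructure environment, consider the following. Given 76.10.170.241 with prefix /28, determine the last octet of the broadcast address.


Given: IP = 76.10.170.241, prefix = /28
Host bits = 32 - 28 = 4
Network last octet = 241 AND mask = 240
Host part size = 2^4 - 1 = 15
Broadcast last octet = 240 OR 15 = 255

255


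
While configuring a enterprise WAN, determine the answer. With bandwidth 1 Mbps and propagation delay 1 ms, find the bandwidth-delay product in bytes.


Given: bandwidth = 1 Mbps, delay = 1 ms
BDP in bits = 1 * 10^6 * 1 / 1000
BDP in bits = 1000
BDP in bytes = 1000 / 8 = 125

125


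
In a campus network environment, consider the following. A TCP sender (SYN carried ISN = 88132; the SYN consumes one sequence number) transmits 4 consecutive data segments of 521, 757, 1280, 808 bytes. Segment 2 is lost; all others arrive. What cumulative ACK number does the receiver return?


SYN uses sequence number 88132; first data byte = ISN + 1 = 88133.
Segment 1: SEQ = 88133, len = 521 B, covers [88133, 88653]
Segment 2: SEQ = 88654, len = 757 B, covers [88654, 89410] [LOST]
Segment 3: SEQ = 89411, len = 1280 B, covers [89411, 90690]
Segment 4: SEQ = 90691, len = 808 B, covers [90691, 91498]
In-order data received: bytes [88133, 88653] (segments 1..1).
Segment 2 missing -> gap begins at byte 88654; later segments buffered out of order.
Cumulative ACK = next expected in-order byte = 88133 + 521 = 88654

88654


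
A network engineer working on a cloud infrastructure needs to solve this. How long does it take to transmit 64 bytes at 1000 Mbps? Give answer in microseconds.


Given: packet = 64 bytes, bandwidth = 1000 Mbps
Packet in bits = 64 * 8 = 512 bits
Bandwidth = 1000 * 10^6 = 1000000000 bps
Time = 512 / 1000000000 seconds
Time in us = 512 * 10^6 / 1000000000 = 0.512

0.512


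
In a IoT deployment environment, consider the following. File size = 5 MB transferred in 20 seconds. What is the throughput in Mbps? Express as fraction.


Given: file = 5 MB, time = 20 s
File in Mb = 5 * 8 = 40 Mb
Throughput = 40 / 20 Mbps
Throughput = 2 Mbps

2


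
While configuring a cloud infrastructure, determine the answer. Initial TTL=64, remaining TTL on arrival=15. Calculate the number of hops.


Given: initial TTL = 64, received TTL = 15
Hops = initial TTL - received TTL
Hops = 64 - 15 = 49

49


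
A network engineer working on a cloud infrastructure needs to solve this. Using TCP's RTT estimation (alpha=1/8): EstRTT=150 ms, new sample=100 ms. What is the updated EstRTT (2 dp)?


Given: EstRTT = 150 ms, SampleRTT = 100 ms, alpha = 1/8
New EstRTT = (1 - alpha) * EstRTT + alpha * SampleRTT
(7/8) * 150 = 131.25
(1/8) * 100 = 12.5
New EstRTT = 131.25 + 12.5 = 143.75 ms -> 143.75 ms (2 dp)

143.75


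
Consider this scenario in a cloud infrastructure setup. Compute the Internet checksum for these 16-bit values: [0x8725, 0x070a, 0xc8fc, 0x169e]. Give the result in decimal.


Given words: [0x8725, 0x070a, 0xc8fc, 0x169e]
Step 1: Sum all words
Raw sum = 34597 + 1802 + 51452 + 5790 = 93641
Step 2: Fold carry: (28105 + 1) = 28106
One's complement = ~28106 & 0xFFFF = 37429

37429


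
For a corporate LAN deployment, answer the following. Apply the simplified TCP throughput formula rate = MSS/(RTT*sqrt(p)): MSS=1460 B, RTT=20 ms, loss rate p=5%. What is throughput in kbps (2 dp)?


Given: MSS = 1460 bytes, RTT = 20 ms, loss = 5%
RTT in seconds = 20 / 1000 = 0.02
Loss rate = 5% = 0.05
sqrt(loss) = sqrt(0.05) = 0.223606797750
Throughput (bytes/s) = 1460 / (0.02 * 0.223606797750) = 326465.9247
Throughput (kbps) = 326465.9247 * 8 / 1000 = 2611.727398 -> 2611.73 kbps (2 dp)

2611.73


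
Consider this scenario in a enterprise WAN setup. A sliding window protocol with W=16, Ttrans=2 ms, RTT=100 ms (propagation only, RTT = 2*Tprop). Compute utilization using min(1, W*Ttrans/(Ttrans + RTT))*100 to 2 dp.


Given: W = 16, Ttrans = 2 ms, RTT = 100 ms (= 2 * Tprop, Tprop = 50 ms)
Cycle time = Ttrans + RTT = 2 + 100 = 102 ms (first packet sent until its ACK returns)
W * Ttrans = 16 * 2 = 32 ms of sending per cycle
W * Ttrans / (Ttrans + RTT) = 32 / 102 = 0.313725
U = min(1, 0.313725) = 0.313725
U% = 31.37%

31.37


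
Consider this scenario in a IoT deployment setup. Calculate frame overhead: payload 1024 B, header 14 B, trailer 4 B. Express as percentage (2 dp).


Given: payload = 1024 B, header = 14 B, trailer = 4 B
Overhead bytes = header + trailer = 14 + 4 = 18
Total frame = payload + overhead = 1024 + 18 = 1042
Overhead % = 18 / 1042 * 100 = 1.7274% -> 1.73% (2 dp)

1.73


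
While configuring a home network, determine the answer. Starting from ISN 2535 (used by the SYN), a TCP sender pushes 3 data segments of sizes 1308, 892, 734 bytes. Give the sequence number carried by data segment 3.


The SYN occupies sequence number ISN = 2535, so the first data byte is ISN + 1 = 2536.
SEQ of data segment i = (ISN + 1) + sum of payload sizes of segments 1..i-1.
Segment 1: SEQ = 2536, payload = 1308 bytes
Segment 2: SEQ = 3844, payload = 892 bytes
Segment 3: SEQ = 4736, payload = 734 bytes
SEQ of segment 3 = 2536 + 1308 + 892 = 4736

4736


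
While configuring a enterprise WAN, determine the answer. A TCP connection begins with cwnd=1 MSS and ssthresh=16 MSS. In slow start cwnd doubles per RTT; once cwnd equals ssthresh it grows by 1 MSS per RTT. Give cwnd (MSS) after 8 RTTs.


RTT 0: cwnd = 1 MSS (initial)
RTT 1: cwnd = 2 MSS (slow start, doubled)
RTT 2: cwnd = 4 MSS (slow start, doubled)
RTT 3: cwnd = 8 MSS (slow start, doubled)
RTT 4: cwnd = 16 MSS (slow start, doubled)
RTT 5: cwnd = 17 MSS (congestion avoidance, +1)
RTT 6: cwnd = 18 MSS (congestion avoidance, +1)
RTT 7: cwnd = 19 MSS (congestion avoidance, +1)
RTT 8: cwnd = 20 MSS (congestion avoidance, +1)

20


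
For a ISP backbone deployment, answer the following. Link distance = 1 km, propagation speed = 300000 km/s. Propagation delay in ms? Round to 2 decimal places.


Given: distance = 1 km, speed = 300000 km/s
Delay = distance / speed = 1 / 300000 seconds
Delay in ms = 1 * 1000 / 300000
Delay = 0.0033 ms
Rounded to 2 dp = 0.00 ms

0.00


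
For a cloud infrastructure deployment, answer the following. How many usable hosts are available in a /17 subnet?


Given: subnet mask /17
Host bits = 32 - 17 = 15
Total addresses = 2^15 = 32768
Usable hosts = 32768 - 2 (network + broadcast) = 32766

32766


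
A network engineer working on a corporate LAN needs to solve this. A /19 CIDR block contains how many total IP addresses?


Given: CIDR prefix /19
Host bits = 32 - 19 = 13
Total addresses = 2^13 = 8192

8192


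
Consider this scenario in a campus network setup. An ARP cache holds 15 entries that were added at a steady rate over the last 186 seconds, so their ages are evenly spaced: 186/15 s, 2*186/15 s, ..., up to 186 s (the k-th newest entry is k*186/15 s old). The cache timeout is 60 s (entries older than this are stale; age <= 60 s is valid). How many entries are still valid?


Ages are k * 186/15 s for k = 1..15 (spacing = 12.4000 s).
Entry k is valid iff k * 186/15 <= 60 iff k <= 15 * 60 / 186 = 4.8387
n_valid = floor(4.8387) = 4
(n_stale = 15 - 4 = 11)

4


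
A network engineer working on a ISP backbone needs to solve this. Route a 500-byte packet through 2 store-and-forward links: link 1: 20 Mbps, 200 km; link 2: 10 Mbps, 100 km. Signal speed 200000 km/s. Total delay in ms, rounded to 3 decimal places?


Packet = 500 bytes = 4000 bits. Store-and-forward: sum (t_trans + t_prop) per link.
Link 1: t_trans = 4000/(20*10^6) s = 0.2000 ms; t_prop = 200/200000 s = 1.0000 ms; subtotal = 1.2000 ms
Link 2: t_trans = 4000/(10*10^6) s = 0.4000 ms; t_prop = 100/200000 s = 0.5000 ms; subtotal = 0.9000 ms
End-to-end = 1.2000 + 0.9000 = 2.1000 ms -> 2.100 ms (3 dp)

2.100


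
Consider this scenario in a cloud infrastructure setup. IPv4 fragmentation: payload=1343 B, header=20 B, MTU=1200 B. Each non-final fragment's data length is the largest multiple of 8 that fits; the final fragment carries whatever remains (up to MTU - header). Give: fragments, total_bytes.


Max data per non-final fragment = floor((MTU - header)/8)*8 = floor((1200 - 20)/8)*8 = floor(1180/8)*8 = 1176 B
Final fragment needs no 8-byte alignment: it can carry up to MTU - header = 1180 B
Non-final fragments needed = ceil((payload - 1180) / 1176) = ceil(163/1176) = ceil(0.1386) = 1
Number of fragments = 1 + 1 = 2
Fragment sizes (data): 1 * 1176 B + 167 B (last, 167 <= 1180 OK)
Total bytes sent = payload + n_frags * header = 1343 + 2*20 = 1343 + 40 = 1383 B

2, 1383


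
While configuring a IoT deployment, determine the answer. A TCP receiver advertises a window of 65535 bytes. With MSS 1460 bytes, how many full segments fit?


Given: RWND = 65535 bytes, MSS = 1460 bytes
Full segments = floor(RWND / MSS)
Full segments = floor(65535 / 1460)
Full segments = floor(44.887) = 44

44


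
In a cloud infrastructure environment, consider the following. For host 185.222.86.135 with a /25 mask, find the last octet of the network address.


Given: IP = 185.222.86.135, prefix = /25
Subnet mask = 255.255.255.128
Last octet of IP: 135
Last octet of mask: 128
Network last octet = 135 AND 128 = 128

128


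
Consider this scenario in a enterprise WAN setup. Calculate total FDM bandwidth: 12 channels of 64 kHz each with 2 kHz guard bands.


Given: 12 channels, 64 kHz each, guard = 2 kHz
Channel bandwidth = 12 * 64 = 768 kHz
Guard bands = 11 gaps * 2 kHz = 22 kHz
Total = 768 + 22 = 790 kHz

790


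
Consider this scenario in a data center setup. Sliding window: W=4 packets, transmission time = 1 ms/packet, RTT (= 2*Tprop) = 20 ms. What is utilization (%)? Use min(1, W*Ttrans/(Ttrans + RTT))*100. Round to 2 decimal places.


Given: W = 4, Ttrans = 1 ms, RTT = 20 ms (= 2 * Tprop, Tprop = 10 ms)
Cycle time = Ttrans + RTT = 1 + 20 = 21 ms (first packet sent until its ACK returns)
W * Ttrans = 4 * 1 = 4 ms of sending per cycle
W * Ttrans / (Ttrans + RTT) = 4 / 21 = 0.190476
U = min(1, 0.190476) = 0.190476
U% = 19.05%

19.05


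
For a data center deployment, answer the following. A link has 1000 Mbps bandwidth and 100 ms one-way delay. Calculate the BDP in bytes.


Given: bandwidth = 1000 Mbps, delay = 100 ms
BDP in bits = 1000 * 10^6 * 100 / 1000
BDP in bits = 100000000
BDP in bytes = 100000000 / 8 = 12500000

12500000


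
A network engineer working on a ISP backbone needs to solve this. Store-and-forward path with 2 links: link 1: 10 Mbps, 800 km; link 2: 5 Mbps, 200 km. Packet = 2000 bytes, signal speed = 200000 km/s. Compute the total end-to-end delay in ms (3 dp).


Packet = 2000 bytes = 16000 bits. Store-and-forward: sum (t_trans + t_prop) per link.
Link 1: t_trans = 16000/(10*10^6) s = 1.6000 ms; t_prop = 800/200000 s = 4.0000 ms; subtotal = 5.6000 ms
Link 2: t_trans = 16000/(5*10^6) s = 3.2000 ms; t_prop = 200/200000 s = 1.0000 ms; subtotal = 4.2000 ms
End-to-end = 5.6000 + 4.2000 = 9.8000 ms -> 9.800 ms (3 dp)

9.800


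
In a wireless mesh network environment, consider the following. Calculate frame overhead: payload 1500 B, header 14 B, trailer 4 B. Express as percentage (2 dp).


Given: payload = 1500 B, header = 14 B, trailer = 4 B
Overhead bytes = header + trailer = 14 + 4 = 18
Total frame = payload + overhead = 1500 + 18 = 1518
Overhead % = 18 / 1518 * 100 = 1.1858% -> 1.19% (2 dp)

1.19


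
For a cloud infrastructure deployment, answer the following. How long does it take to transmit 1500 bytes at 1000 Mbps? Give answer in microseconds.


Given: packet = 1500 bytes, bandwidth = 1000 Mbps
Packet in bits = 1500 * 8 = 12000 bits
Bandwidth = 1000 * 10^6 = 1000000000 bps
Time = 12000 / 1000000000 seconds
Time in us = 12000 * 10^6 / 1000000000 = 12

12


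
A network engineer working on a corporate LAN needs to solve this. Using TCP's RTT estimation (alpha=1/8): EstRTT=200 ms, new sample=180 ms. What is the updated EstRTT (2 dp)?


Given: EstRTT = 200 ms, SampleRTT = 180 ms, alpha = 1/8
New EstRTT = (1 - alpha) * EstRTT + alpha * SampleRTT
(7/8) * 200 = 175
(1/8) * 180 = 22.5
New EstRTT = 175 + 22.5 = 197.5 ms -> 197.50 ms (2 dp)

197.50


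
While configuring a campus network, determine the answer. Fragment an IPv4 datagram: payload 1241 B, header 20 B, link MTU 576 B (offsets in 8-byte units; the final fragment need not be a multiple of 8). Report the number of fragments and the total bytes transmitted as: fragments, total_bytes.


Max data per non-final fragment = floor((MTU - header)/8)*8 = floor((576 - 20)/8)*8 = floor(556/8)*8 = 552 B
Final fragment needs no 8-byte alignment: it can carry up to MTU - header = 556 B
Non-final fragments needed = ceil((payload - 556) / 552) = ceil(685/552) = ceil(1.2409) = 2
Number of fragments = 2 + 1 = 3
Fragment sizes (data): 2 * 552 B + 137 B (last, 137 <= 556 OK)
Total bytes sent = payload + n_frags * header = 1241 + 3*20 = 1241 + 60 = 1301 B

3, 1301


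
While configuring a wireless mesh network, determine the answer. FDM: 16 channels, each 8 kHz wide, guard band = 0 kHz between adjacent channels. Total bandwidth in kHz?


Given: 16 channels, 8 kHz each, guard = 0 kHz
Channel bandwidth = 16 * 8 = 128 kHz
Guard bands = 15 gaps * 0 kHz = 0 kHz
Total = 128 + 0 = 128 kHz

128


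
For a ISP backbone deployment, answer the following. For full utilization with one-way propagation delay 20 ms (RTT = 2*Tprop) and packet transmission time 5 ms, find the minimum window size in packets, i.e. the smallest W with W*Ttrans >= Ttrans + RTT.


Given: Ttrans = 5 ms, RTT = 40 ms (= 2 * Tprop, Tprop = 20 ms)
Time until first ACK returns = Ttrans + RTT = 5 + 40 = 45 ms
Need W * Ttrans >= Ttrans + RTT  ->  W >= (Ttrans + RTT) / Ttrans
(Ttrans + RTT) / Ttrans = 45 / 5 = 9
W_min = ceil(9) = 9

9


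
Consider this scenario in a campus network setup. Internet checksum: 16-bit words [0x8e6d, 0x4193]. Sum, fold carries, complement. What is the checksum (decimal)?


Given words: [0x8e6d, 0x4193]
Step 1: Sum all words
Raw sum = 36461 + 16787 = 53248
One's complement = ~53248 & 0xFFFF = 12287

12287


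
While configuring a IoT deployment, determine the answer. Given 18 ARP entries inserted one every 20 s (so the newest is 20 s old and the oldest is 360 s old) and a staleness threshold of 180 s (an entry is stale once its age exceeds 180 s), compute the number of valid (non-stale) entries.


Ages are k * 360/18 s for k = 1..18 (spacing = 20.0000 s).
Entry k is valid iff k * 360/18 <= 180 iff k <= 18 * 180 / 360 = 9.0000
n_valid = floor(9.0000) = 9
(n_stale = 18 - 9 = 9)

9


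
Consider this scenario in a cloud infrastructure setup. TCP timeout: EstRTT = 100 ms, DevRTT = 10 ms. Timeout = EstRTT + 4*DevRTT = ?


Given: EstRTT = 100 ms, DevRTT = 10 ms
Timeout = EstRTT + 4 * DevRTT
4 * DevRTT = 4 * 10 = 40
Timeout = 100 + 40 = 140 ms

140


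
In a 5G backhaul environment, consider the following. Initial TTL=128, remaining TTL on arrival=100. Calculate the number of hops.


Given: initial TTL = 128, received TTL = 100
Hops = initial TTL - received TTL
Hops = 128 - 100 = 28

28


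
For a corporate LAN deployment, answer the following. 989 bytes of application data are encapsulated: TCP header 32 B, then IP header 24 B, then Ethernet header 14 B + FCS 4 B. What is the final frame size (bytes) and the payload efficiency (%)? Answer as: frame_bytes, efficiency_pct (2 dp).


TCP segment = 989 + 32 = 1021 B
IP packet = 1021 + 24 = 1045 B
Ethernet frame = 1045 + 14 + 4 = 1063 B
Efficiency = app / frame = 989 / 1063 = 0.930386 = 93.0386% -> 93.04% (2 dp)

1063, 93.04


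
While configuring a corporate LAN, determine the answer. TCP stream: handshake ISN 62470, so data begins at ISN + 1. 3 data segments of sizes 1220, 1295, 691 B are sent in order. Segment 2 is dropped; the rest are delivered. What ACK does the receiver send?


SYN uses sequence number 62470; first data byte = ISN + 1 = 62471.
Segment 1: SEQ = 62471, len = 1220 B, covers [62471, 63690]
Segment 2: SEQ = 63691, len = 1295 B, covers [63691, 64985] [LOST]
Segment 3: SEQ = 64986, len = 691 B, covers [64986, 65676]
In-order data received: bytes [62471, 63690] (segments 1..1).
Segment 2 missing -> gap begins at byte 63691; later segments buffered out of order.
Cumulative ACK = next expected in-order byte = 62471 + 1220 = 63691

63691


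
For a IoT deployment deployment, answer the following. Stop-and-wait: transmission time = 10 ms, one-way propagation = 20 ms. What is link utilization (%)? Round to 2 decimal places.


Given: Ttrans = 10 ms, Tprop = 20 ms
RTT = 2 * Tprop = 2 * 20 = 40 ms
U = Ttrans / (Ttrans + RTT)
U = 10 / (10 + 40)
U = 10 / 50 = 0.2
U% = 20.00%

20.00


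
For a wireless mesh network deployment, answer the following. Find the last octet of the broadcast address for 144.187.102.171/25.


Given: IP = 144.187.102.171, prefix = /25
Host bits = 32 - 25 = 7
Network last octet = 171 AND mask = 128
Host part size = 2^7 - 1 = 127
Broadcast last octet = 128 OR 127 = 255

255


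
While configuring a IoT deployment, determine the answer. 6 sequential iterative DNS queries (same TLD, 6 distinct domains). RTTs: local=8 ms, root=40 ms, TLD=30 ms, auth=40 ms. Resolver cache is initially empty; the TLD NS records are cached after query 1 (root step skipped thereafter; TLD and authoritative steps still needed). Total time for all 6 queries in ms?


Lookup 1 (cold cache): local + root + TLD + auth = 8 + 40 + 30 + 40 = 118 ms
Lookups 2..6 (TLD NS cached -> skip root; new domain -> still ask TLD and auth): local + TLD + auth = 8 + 30 + 40 = 78 ms each
Remaining 5 lookups: 5 * 78 = 390 ms
Total = 118 + 390 = 508 ms

508


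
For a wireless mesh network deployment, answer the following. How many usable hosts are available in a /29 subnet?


Given: subnet mask /29
Host bits = 32 - 29 = 3
Total addresses = 2^3 = 8
Usable hosts = 8 - 2 (network + broadcast) = 6

6


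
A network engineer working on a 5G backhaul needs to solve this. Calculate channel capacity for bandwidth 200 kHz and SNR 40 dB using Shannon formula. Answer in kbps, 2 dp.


Given: B = 200 kHz, SNR = 40 dB
SNR linear = 10^(40/10) = 10000
1 + SNR = 10001
log2(10001) = 13.2878566418
C = 200 * 1000 * 13.2878566418 = 2657571.3284 bps
C = 2657.571328 kbps -> 2657.57 kbps (2 dp)

2657.57


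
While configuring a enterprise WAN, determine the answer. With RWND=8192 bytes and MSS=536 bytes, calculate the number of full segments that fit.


Given: RWND = 8192 bytes, MSS = 536 bytes
Full segments = floor(RWND / MSS)
Full segments = floor(8192 / 536)
Full segments = floor(15.2836) = 15

15


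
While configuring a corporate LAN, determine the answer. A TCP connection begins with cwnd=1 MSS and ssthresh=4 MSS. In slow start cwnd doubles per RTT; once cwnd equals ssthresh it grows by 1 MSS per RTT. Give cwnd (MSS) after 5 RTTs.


RTT 0: cwnd = 1 MSS (initial)
RTT 1: cwnd = 2 MSS (slow start, doubled)
RTT 2: cwnd = 4 MSS (slow start, doubled)
RTT 3: cwnd = 5 MSS (congestion avoidance, +1)
RTT 4: cwnd = 6 MSS (congestion avoidance, +1)
RTT 5: cwnd = 7 MSS (congestion avoidance, +1)

7


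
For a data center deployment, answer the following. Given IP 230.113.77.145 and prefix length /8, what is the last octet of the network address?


Given: IP = 230.113.77.145, prefix = /8
Subnet mask = 255.0.0.0
Last octet of IP: 145
Last octet of mask: 0
Network last octet = 145 AND 0 = 0

0


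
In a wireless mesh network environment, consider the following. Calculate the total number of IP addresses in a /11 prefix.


Given: CIDR prefix /11
Host bits = 32 - 11 = 21
Total addresses = 2^21 = 2097152

2097152


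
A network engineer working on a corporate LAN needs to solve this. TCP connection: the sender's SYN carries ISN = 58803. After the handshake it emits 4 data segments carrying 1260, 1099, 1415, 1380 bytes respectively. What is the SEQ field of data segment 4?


The SYN occupies sequence number ISN = 58803, so the first data byte is ISN + 1 = 58804.
SEQ of data segment i = (ISN + 1) + sum of payload sizes of segments 1..i-1.
Segment 1: SEQ = 58804, payload = 1260 bytes
Segment 2: SEQ = 60064, payload = 1099 bytes
Segment 3: SEQ = 61163, payload = 1415 bytes
Segment 4: SEQ = 62578, payload = 1380 bytes
SEQ of segment 4 = 58804 + 1260 + 1099 + 1415 = 62578

62578


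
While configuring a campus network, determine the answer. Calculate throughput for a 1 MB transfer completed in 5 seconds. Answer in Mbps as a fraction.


Given: file = 1 MB, time = 5 s
File in Mb = 1 * 8 = 8 Mb
Throughput = 8 / 5 Mbps
Throughput = 8/5 Mbps

8/5


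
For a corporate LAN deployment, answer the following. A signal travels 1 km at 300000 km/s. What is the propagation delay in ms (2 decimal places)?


Given: distance = 1 km, speed = 300000 km/s
Delay = distance / speed = 1 / 300000 seconds
Delay in ms = 1 * 1000 / 300000
Delay = 0.0033 ms
Rounded to 2 dp = 0.00 ms

0.00


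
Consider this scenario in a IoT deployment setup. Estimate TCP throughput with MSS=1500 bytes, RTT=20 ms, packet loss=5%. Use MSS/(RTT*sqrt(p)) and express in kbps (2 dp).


Given: MSS = 1500 bytes, RTT = 20 ms, loss = 5%
RTT in seconds = 20 / 1000 = 0.02
Loss rate = 5% = 0.05
sqrt(loss) = sqrt(0.05) = 0.223606797750
Throughput (bytes/s) = 1500 / (0.02 * 0.223606797750) = 335410.1966
Throughput (kbps) = 335410.1966 * 8 / 1000 = 2683.281573 -> 2683.28 kbps (2 dp)

2683.28


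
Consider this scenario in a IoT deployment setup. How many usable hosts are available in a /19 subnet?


Given: subnet mask /19
Host bits = 32 - 19 = 13
Total addresses = 2^13 = 8192
Usable hosts = 8192 - 2 (network + broadcast) = 8190

8190


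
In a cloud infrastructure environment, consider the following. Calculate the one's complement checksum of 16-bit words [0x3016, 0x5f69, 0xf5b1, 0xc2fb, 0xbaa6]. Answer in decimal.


Given words: [0x3016, 0x5f69, 0xf5b1, 0xc2fb, 0xbaa6]
Step 1: Sum all words
Raw sum = 12310 + 24425 + 62897 + 49915 + 47782 = 197329
Step 2: Fold carry: (721 + 3) = 724
One's complement = ~724 & 0xFFFF = 64811

64811


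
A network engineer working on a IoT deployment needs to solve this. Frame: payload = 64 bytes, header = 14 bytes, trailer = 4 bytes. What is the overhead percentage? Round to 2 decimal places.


Given: payload = 64 B, header = 14 B, trailer = 4 B
Overhead bytes = header + trailer = 14 + 4 = 18
Total frame = payload + overhead = 64 + 18 = 82
Overhead % = 18 / 82 * 100 = 21.9512% -> 21.95% (2 dp)

21.95


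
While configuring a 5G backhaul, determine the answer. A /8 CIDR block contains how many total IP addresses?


Given: CIDR prefix /8
Host bits = 32 - 8 = 24
Total addresses = 2^24 = 16777216

16777216


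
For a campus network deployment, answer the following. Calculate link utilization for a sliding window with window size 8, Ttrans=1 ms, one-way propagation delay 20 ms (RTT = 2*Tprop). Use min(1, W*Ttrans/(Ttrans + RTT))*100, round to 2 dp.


Given: W = 8, Ttrans = 1 ms, RTT = 40 ms (= 2 * Tprop, Tprop = 20 ms)
Cycle time = Ttrans + RTT = 1 + 40 = 41 ms (first packet sent until its ACK returns)
W * Ttrans = 8 * 1 = 8 ms of sending per cycle
W * Ttrans / (Ttrans + RTT) = 8 / 41 = 0.195122
U = min(1, 0.195122) = 0.195122
U% = 19.51%

19.51


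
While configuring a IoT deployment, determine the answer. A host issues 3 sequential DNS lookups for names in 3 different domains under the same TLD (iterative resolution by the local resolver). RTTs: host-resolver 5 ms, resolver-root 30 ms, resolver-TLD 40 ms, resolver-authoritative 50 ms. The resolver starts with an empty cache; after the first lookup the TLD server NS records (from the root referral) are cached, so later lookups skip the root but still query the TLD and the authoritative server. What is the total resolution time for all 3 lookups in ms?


Lookup 1 (cold cache): local + root + TLD + auth = 5 + 30 + 40 + 50 = 125 ms
Lookups 2..3 (TLD NS cached -> skip root; new domain -> still ask TLD and auth): local + TLD + auth = 5 + 40 + 50 = 95 ms each
Remaining 2 lookups: 2 * 95 = 190 ms
Total = 125 + 190 = 315 ms

315


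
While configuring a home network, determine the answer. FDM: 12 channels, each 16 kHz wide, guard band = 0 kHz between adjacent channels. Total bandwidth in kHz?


Given: 12 channels, 16 kHz each, guard = 0 kHz
Channel bandwidth = 12 * 16 = 192 kHz
Guard bands = 11 gaps * 0 kHz = 0 kHz
Total = 192 + 0 = 192 kHz

192


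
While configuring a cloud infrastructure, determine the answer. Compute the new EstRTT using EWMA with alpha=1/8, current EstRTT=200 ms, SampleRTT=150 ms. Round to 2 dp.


Given: EstRTT = 200 ms, SampleRTT = 150 ms, alpha = 1/8
New EstRTT = (1 - alpha) * EstRTT + alpha * SampleRTT
(7/8) * 200 = 175
(1/8) * 150 = 18.75
New EstRTT = 175 + 18.75 = 193.75 ms -> 193.75 ms (2 dp)

193.75


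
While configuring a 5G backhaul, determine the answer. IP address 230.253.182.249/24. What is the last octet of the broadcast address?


Given: IP = 230.253.182.249, prefix = /24
Host bits = 32 - 24 = 8
Network last octet = 249 AND mask = 0
Host part size = 2^8 - 1 = 255
Broadcast last octet = 0 OR 255 = 255

255


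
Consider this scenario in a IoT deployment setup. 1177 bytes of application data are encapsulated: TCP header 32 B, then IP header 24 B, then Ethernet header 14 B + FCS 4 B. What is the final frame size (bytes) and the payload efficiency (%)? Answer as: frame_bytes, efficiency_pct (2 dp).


TCP segment = 1177 + 32 = 1209 B
IP packet = 1209 + 24 = 1233 B
Ethernet frame = 1233 + 14 + 4 = 1251 B
Efficiency = app / frame = 1177 / 1251 = 0.940847 = 94.0847% -> 94.08% (2 dp)

1251, 94.08


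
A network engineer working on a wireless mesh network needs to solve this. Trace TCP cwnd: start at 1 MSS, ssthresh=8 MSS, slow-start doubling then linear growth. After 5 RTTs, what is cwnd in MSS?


RTT 0: cwnd = 1 MSS (initial)
RTT 1: cwnd = 2 MSS (slow start, doubled)
RTT 2: cwnd = 4 MSS (slow start, doubled)
RTT 3: cwnd = 8 MSS (slow start, doubled)
RTT 4: cwnd = 9 MSS (congestion avoidance, +1)
RTT 5: cwnd = 10 MSS (congestion avoidance, +1)

10


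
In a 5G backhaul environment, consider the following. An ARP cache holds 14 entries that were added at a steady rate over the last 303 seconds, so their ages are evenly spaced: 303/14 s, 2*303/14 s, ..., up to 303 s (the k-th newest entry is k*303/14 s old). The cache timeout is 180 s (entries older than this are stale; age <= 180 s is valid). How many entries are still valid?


Ages are k * 303/14 s for k = 1..14 (spacing = 21.6429 s).
Entry k is valid iff k * 303/14 <= 180 iff k <= 14 * 180 / 303 = 8.3168
n_valid = floor(8.3168) = 8
(n_stale = 14 - 8 = 6)

8


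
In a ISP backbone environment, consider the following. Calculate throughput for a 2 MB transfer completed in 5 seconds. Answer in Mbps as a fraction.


Given: file = 2 MB, time = 5 s
File in Mb = 2 * 8 = 16 Mb
Throughput = 16 / 5 Mbps
Throughput = 16/5 Mbps

16/5


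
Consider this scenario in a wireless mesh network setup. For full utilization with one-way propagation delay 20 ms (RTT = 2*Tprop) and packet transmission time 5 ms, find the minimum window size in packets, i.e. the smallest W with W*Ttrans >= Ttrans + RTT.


Given: Ttrans = 5 ms, RTT = 40 ms (= 2 * Tprop, Tprop = 20 ms)
Time until first ACK returns = Ttrans + RTT = 5 + 40 = 45 ms
Need W * Ttrans >= Ttrans + RTT  ->  W >= (Ttrans + RTT) / Ttrans
(Ttrans + RTT) / Ttrans = 45 / 5 = 9
W_min = ceil(9) = 9

9


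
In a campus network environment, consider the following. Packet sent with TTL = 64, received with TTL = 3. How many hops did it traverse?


Given: initial TTL = 64, received TTL = 3
Hops = initial TTL - received TTL
Hops = 64 - 3 = 61

61


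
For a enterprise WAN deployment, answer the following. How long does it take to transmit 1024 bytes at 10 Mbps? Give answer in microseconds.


Given: packet = 1024 bytes, bandwidth = 10 Mbps
Packet in bits = 1024 * 8 = 8192 bits
Bandwidth = 10 * 10^6 = 10000000 bps
Time = 8192 / 10000000 seconds
Time in us = 8192 * 10^6 / 10000000 = 819.2

819.2


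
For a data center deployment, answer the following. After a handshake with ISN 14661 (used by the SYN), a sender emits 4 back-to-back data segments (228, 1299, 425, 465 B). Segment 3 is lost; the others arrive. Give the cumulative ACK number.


SYN uses sequence number 14661; first data byte = ISN + 1 = 14662.
Segment 1: SEQ = 14662, len = 228 B, covers [14662, 14889]
Segment 2: SEQ = 14890, len = 1299 B, covers [14890, 16188]
Segment 3: SEQ = 16189, len = 425 B, covers [16189, 16613] [LOST]
Segment 4: SEQ = 16614, len = 465 B, covers [16614, 17078]
In-order data received: bytes [14662, 16188] (segments 1..2).
Segment 3 missing -> gap begins at byte 16189; later segments buffered out of order.
Cumulative ACK = next expected in-order byte = 14662 + 228 + 1299 = 16189

16189


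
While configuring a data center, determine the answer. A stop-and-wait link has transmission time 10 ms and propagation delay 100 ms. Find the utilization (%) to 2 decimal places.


Given: Ttrans = 10 ms, Tprop = 100 ms
RTT = 2 * Tprop = 2 * 100 = 200 ms
U = Ttrans / (Ttrans + RTT)
U = 10 / (10 + 200)
U = 10 / 210 = 0.047619
U% = 4.76%

4.76


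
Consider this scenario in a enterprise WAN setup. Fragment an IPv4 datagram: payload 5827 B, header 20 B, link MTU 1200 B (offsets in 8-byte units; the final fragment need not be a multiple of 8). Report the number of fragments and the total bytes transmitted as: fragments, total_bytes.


Max data per non-final fragment = floor((MTU - header)/8)*8 = floor((1200 - 20)/8)*8 = floor(1180/8)*8 = 1176 B
Final fragment needs no 8-byte alignment: it can carry up to MTU - header = 1180 B
Non-final fragments needed = ceil((payload - 1180) / 1176) = ceil(4647/1176) = ceil(3.9515) = 4
Number of fragments = 4 + 1 = 5
Fragment sizes (data): 4 * 1176 B + 1123 B (last, 1123 <= 1180 OK)
Total bytes sent = payload + n_frags * header = 5827 + 5*20 = 5827 + 100 = 5927 B

5, 5927


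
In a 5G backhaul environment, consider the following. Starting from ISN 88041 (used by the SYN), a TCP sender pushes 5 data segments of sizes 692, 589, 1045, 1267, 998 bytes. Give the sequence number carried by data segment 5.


The SYN occupies sequence number ISN = 88041, so the first data byte is ISN + 1 = 88042.
SEQ of data segment i = (ISN + 1) + sum of payload sizes of segments 1..i-1.
Segment 1: SEQ = 88042, payload = 692 bytes
Segment 2: SEQ = 88734, payload = 589 bytes
Segment 3: SEQ = 89323, payload = 1045 bytes
Segment 4: SEQ = 90368, payload = 1267 bytes
Segment 5: SEQ = 91635, payload = 998 bytes
SEQ of segment 5 = 88042 + 692 + 589 + 1045 + 1267 = 91635

91635


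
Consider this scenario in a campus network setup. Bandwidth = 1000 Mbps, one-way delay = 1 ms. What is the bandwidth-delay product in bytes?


Given: bandwidth = 1000 Mbps, delay = 1 ms
BDP in bits = 1000 * 10^6 * 1 / 1000
BDP in bits = 1000000
BDP in bytes = 1000000 / 8 = 125000

125000


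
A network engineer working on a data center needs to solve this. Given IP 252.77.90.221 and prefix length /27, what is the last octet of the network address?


Given: IP = 252.77.90.221, prefix = /27
Subnet mask = 255.255.255.224
Last octet of IP: 221
Last octet of mask: 224
Network last octet = 221 AND 224 = 192

192


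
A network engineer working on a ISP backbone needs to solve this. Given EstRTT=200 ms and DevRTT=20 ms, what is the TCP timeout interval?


Given: EstRTT = 200 ms, DevRTT = 20 ms
Timeout = EstRTT + 4 * DevRTT
4 * DevRTT = 4 * 20 = 80
Timeout = 200 + 80 = 280 ms

280


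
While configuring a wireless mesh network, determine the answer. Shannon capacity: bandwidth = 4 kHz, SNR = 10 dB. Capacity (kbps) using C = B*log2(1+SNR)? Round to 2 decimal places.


Given: B = 4 kHz, SNR = 10 dB
SNR linear = 10^(10/10) = 10
1 + SNR = 11
log2(11) = 3.4594316186
C = 4 * 1000 * 3.4594316186 = 13837.7265 bps
C = 13.837726 kbps -> 13.84 kbps (2 dp)

13.84


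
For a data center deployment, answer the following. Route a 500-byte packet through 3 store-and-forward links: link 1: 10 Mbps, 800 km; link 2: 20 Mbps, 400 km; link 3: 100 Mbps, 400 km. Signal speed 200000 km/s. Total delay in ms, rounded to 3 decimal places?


Packet = 500 bytes = 4000 bits. Store-and-forward: sum (t_trans + t_prop) per link.
Link 1: t_trans = 4000/(10*10^6) s = 0.4000 ms; t_prop = 800/200000 s = 4.0000 ms; subtotal = 4.4000 ms
Link 2: t_trans = 4000/(20*10^6) s = 0.2000 ms; t_prop = 400/200000 s = 2.0000 ms; subtotal = 2.2000 ms
Link 3: t_trans = 4000/(100*10^6) s = 0.0400 ms; t_prop = 400/200000 s = 2.0000 ms; subtotal = 2.0400 ms
End-to-end = 4.4000 + 2.2000 + 2.0400 = 8.6400 ms -> 8.640 ms (3 dp)

8.640


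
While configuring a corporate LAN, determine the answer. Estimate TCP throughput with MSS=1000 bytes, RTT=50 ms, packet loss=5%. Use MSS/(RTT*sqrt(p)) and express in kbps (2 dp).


Given: MSS = 1000 bytes, RTT = 50 ms, loss = 5%
RTT in seconds = 50 / 1000 = 0.05
Loss rate = 5% = 0.05
sqrt(loss) = sqrt(0.05) = 0.223606797750
Throughput (bytes/s) = 1000 / (0.05 * 0.223606797750) = 89442.7191
Throughput (kbps) = 89442.7191 * 8 / 1000 = 715.541753 -> 715.54 kbps (2 dp)

715.54


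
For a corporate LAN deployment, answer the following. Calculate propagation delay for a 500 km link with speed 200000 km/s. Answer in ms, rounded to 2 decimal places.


Given: distance = 500 km, speed = 200000 km/s
Delay = distance / speed = 500 / 200000 seconds
Delay in ms = 500 * 1000 / 200000
Delay = 2.5000 ms
Rounded to 2 dp = 2.50 ms

2.50


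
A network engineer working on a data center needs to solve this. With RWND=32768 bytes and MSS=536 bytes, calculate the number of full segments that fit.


Given: RWND = 32768 bytes, MSS = 536 bytes
Full segments = floor(RWND / MSS)
Full segments = floor(32768 / 536)
Full segments = floor(61.1343) = 61

61


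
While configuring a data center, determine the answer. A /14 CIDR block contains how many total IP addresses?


Given: CIDR prefix /14
Host bits = 32 - 14 = 18
Total addresses = 2^18 = 262144

262144


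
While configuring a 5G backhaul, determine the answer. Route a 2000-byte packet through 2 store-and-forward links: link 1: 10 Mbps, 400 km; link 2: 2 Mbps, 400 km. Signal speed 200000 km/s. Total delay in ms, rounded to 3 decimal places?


Packet = 2000 bytes = 16000 bits. Store-and-forward: sum (t_trans + t_prop) per link.
Link 1: t_trans = 16000/(10*10^6) s = 1.6000 ms; t_prop = 400/200000 s = 2.0000 ms; subtotal = 3.6000 ms
Link 2: t_trans = 16000/(2*10^6) s = 8.0000 ms; t_prop = 400/200000 s = 2.0000 ms; subtotal = 10.0000 ms
End-to-end = 3.6000 + 10.0000 = 13.6000 ms -> 13.600 ms (3 dp)

13.600


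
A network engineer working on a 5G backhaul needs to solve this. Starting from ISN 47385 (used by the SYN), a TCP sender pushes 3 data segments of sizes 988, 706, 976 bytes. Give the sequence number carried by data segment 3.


The SYN occupies sequence number ISN = 47385, so the first data byte is ISN + 1 = 47386.
SEQ of data segment i = (ISN + 1) + sum of payload sizes of segments 1..i-1.
Segment 1: SEQ = 47386, payload = 988 bytes
Segment 2: SEQ = 48374, payload = 706 bytes
Segment 3: SEQ = 49080, payload = 976 bytes
SEQ of segment 3 = 47386 + 988 + 706 = 49080

49080


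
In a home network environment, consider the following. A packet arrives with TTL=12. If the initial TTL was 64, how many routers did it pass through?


Given: initial TTL = 64, received TTL = 12
Hops = initial TTL - received TTL
Hops = 64 - 12 = 52

52


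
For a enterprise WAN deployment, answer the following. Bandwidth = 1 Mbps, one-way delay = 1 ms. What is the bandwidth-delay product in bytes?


Given: bandwidth = 1 Mbps, delay = 1 ms
BDP in bits = 1 * 10^6 * 1 / 1000
BDP in bits = 1000
BDP in bytes = 1000 / 8 = 125

125


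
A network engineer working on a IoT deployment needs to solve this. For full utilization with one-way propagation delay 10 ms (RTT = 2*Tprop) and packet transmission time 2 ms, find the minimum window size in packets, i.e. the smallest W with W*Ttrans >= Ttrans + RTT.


Given: Ttrans = 2 ms, RTT = 20 ms (= 2 * Tprop, Tprop = 10 ms)
Time until first ACK returns = Ttrans + RTT = 2 + 20 = 22 ms
Need W * Ttrans >= Ttrans + RTT  ->  W >= (Ttrans + RTT) / Ttrans
(Ttrans + RTT) / Ttrans = 22 / 2 = 11
W_min = ceil(11) = 11

11


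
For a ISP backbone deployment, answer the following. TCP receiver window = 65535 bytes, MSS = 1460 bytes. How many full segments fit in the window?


Given: RWND = 65535 bytes, MSS = 1460 bytes
Full segments = floor(RWND / MSS)
Full segments = floor(65535 / 1460)
Full segments = floor(44.887) = 44

44


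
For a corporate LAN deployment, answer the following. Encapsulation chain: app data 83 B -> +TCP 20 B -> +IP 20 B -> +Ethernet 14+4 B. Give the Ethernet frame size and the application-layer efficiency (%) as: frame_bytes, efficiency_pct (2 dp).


TCP segment = 83 + 20 = 103 B
IP packet = 103 + 20 = 123 B
Ethernet frame = 123 + 14 + 4 = 141 B
Efficiency = app / frame = 83 / 141 = 0.588652 = 58.8652% -> 58.87% (2 dp)

141, 58.87


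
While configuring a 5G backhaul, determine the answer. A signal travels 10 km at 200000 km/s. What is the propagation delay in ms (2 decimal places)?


Given: distance = 10 km, speed = 200000 km/s
Delay = distance / speed = 10 / 200000 seconds
Delay in ms = 10 * 1000 / 200000
Delay = 0.0500 ms
Rounded to 2 dp = 0.05 ms

0.05


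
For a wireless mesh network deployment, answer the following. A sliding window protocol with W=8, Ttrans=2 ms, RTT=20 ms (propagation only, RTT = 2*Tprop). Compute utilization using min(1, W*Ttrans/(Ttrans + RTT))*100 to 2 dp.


Given: W = 8, Ttrans = 2 ms, RTT = 20 ms (= 2 * Tprop, Tprop = 10 ms)
Cycle time = Ttrans + RTT = 2 + 20 = 22 ms (first packet sent until its ACK returns)
W * Ttrans = 8 * 2 = 16 ms of sending per cycle
W * Ttrans / (Ttrans + RTT) = 16 / 22 = 0.727273
U = min(1, 0.727273) = 0.727273
U% = 72.73%

72.73


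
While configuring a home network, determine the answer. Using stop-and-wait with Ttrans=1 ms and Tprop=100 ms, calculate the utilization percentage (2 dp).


Given: Ttrans = 1 ms, Tprop = 100 ms
RTT = 2 * Tprop = 2 * 100 = 200 ms
U = Ttrans / (Ttrans + RTT)
U = 1 / (1 + 200)
U = 1 / 201 = 0.004975
U% = 0.50%

0.50


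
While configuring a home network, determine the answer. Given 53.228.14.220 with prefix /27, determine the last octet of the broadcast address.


Given: IP = 53.228.14.220, prefix = /27
Host bits = 32 - 27 = 5
Network last octet = 220 AND mask = 192
Host part size = 2^5 - 1 = 31
Broadcast last octet = 192 OR 31 = 223

223


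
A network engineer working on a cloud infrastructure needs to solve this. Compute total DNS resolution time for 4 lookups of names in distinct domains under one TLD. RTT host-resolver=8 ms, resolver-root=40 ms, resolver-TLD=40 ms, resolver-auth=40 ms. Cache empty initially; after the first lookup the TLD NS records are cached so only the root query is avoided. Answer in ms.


Lookup 1 (cold cache): local + root + TLD + auth = 8 + 40 + 40 + 40 = 128 ms
Lookups 2..4 (TLD NS cached -> skip root; new domain -> still ask TLD and auth): local + TLD + auth = 8 + 40 + 40 = 88 ms each
Remaining 3 lookups: 3 * 88 = 264 ms
Total = 128 + 264 = 392 ms

392


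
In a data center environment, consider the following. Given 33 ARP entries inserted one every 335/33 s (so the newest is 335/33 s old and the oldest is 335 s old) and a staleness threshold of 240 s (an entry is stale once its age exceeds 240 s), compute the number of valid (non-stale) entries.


Ages are k * 335/33 s for k = 1..33 (spacing = 10.1515 s).
Entry k is valid iff k * 335/33 <= 240 iff k <= 33 * 240 / 335 = 23.6418
n_valid = floor(23.6418) = 23
(n_stale = 33 - 23 = 10)

23
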